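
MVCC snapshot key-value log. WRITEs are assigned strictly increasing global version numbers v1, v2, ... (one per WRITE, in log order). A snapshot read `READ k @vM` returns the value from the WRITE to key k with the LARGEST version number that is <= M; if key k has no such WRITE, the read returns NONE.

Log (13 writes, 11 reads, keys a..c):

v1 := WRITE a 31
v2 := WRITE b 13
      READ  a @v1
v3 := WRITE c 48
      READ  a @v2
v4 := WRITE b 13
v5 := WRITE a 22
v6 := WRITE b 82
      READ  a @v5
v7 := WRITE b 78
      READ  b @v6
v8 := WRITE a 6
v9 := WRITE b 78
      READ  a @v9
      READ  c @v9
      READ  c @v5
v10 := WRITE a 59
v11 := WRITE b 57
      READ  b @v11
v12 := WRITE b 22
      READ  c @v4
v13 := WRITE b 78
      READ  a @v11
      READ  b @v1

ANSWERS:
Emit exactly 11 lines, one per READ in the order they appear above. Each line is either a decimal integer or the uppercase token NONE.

Answer: 31
31
22
82
6
48
48
57
48
59
NONE

Derivation:
v1: WRITE a=31  (a history now [(1, 31)])
v2: WRITE b=13  (b history now [(2, 13)])
READ a @v1: history=[(1, 31)] -> pick v1 -> 31
v3: WRITE c=48  (c history now [(3, 48)])
READ a @v2: history=[(1, 31)] -> pick v1 -> 31
v4: WRITE b=13  (b history now [(2, 13), (4, 13)])
v5: WRITE a=22  (a history now [(1, 31), (5, 22)])
v6: WRITE b=82  (b history now [(2, 13), (4, 13), (6, 82)])
READ a @v5: history=[(1, 31), (5, 22)] -> pick v5 -> 22
v7: WRITE b=78  (b history now [(2, 13), (4, 13), (6, 82), (7, 78)])
READ b @v6: history=[(2, 13), (4, 13), (6, 82), (7, 78)] -> pick v6 -> 82
v8: WRITE a=6  (a history now [(1, 31), (5, 22), (8, 6)])
v9: WRITE b=78  (b history now [(2, 13), (4, 13), (6, 82), (7, 78), (9, 78)])
READ a @v9: history=[(1, 31), (5, 22), (8, 6)] -> pick v8 -> 6
READ c @v9: history=[(3, 48)] -> pick v3 -> 48
READ c @v5: history=[(3, 48)] -> pick v3 -> 48
v10: WRITE a=59  (a history now [(1, 31), (5, 22), (8, 6), (10, 59)])
v11: WRITE b=57  (b history now [(2, 13), (4, 13), (6, 82), (7, 78), (9, 78), (11, 57)])
READ b @v11: history=[(2, 13), (4, 13), (6, 82), (7, 78), (9, 78), (11, 57)] -> pick v11 -> 57
v12: WRITE b=22  (b history now [(2, 13), (4, 13), (6, 82), (7, 78), (9, 78), (11, 57), (12, 22)])
READ c @v4: history=[(3, 48)] -> pick v3 -> 48
v13: WRITE b=78  (b history now [(2, 13), (4, 13), (6, 82), (7, 78), (9, 78), (11, 57), (12, 22), (13, 78)])
READ a @v11: history=[(1, 31), (5, 22), (8, 6), (10, 59)] -> pick v10 -> 59
READ b @v1: history=[(2, 13), (4, 13), (6, 82), (7, 78), (9, 78), (11, 57), (12, 22), (13, 78)] -> no version <= 1 -> NONE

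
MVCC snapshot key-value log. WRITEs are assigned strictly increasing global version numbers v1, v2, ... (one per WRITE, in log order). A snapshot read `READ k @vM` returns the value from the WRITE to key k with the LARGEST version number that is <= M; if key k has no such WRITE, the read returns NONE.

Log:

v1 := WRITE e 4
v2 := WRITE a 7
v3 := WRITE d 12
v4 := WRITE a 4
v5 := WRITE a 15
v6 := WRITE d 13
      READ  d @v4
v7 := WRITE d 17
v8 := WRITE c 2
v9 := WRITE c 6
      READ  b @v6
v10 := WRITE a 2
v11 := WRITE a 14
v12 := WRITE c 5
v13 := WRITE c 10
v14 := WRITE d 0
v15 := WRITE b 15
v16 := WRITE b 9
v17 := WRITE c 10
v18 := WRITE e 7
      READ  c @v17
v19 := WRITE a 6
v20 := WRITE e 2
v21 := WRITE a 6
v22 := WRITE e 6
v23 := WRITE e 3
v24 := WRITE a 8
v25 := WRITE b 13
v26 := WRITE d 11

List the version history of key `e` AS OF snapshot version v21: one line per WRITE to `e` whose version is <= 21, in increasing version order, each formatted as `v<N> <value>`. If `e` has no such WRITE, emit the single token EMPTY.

Answer: v1 4
v18 7
v20 2

Derivation:
Scan writes for key=e with version <= 21:
  v1 WRITE e 4 -> keep
  v2 WRITE a 7 -> skip
  v3 WRITE d 12 -> skip
  v4 WRITE a 4 -> skip
  v5 WRITE a 15 -> skip
  v6 WRITE d 13 -> skip
  v7 WRITE d 17 -> skip
  v8 WRITE c 2 -> skip
  v9 WRITE c 6 -> skip
  v10 WRITE a 2 -> skip
  v11 WRITE a 14 -> skip
  v12 WRITE c 5 -> skip
  v13 WRITE c 10 -> skip
  v14 WRITE d 0 -> skip
  v15 WRITE b 15 -> skip
  v16 WRITE b 9 -> skip
  v17 WRITE c 10 -> skip
  v18 WRITE e 7 -> keep
  v19 WRITE a 6 -> skip
  v20 WRITE e 2 -> keep
  v21 WRITE a 6 -> skip
  v22 WRITE e 6 -> drop (> snap)
  v23 WRITE e 3 -> drop (> snap)
  v24 WRITE a 8 -> skip
  v25 WRITE b 13 -> skip
  v26 WRITE d 11 -> skip
Collected: [(1, 4), (18, 7), (20, 2)]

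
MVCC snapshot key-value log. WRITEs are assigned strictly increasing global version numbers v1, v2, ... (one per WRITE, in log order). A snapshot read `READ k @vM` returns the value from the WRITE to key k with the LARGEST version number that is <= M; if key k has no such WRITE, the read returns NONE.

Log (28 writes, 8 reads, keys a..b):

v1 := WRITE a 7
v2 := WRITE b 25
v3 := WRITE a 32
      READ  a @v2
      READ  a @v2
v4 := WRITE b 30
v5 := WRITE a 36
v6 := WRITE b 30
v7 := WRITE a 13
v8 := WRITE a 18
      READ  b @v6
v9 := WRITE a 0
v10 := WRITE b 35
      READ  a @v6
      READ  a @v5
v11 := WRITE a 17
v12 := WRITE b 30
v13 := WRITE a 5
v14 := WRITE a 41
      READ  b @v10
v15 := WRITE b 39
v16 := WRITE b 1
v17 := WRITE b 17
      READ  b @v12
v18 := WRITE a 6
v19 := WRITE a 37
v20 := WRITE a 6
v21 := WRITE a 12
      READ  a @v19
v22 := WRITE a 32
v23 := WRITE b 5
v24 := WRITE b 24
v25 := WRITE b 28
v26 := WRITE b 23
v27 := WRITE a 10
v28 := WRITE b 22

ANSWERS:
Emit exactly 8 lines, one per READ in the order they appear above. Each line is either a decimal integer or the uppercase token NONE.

Answer: 7
7
30
36
36
35
30
37

Derivation:
v1: WRITE a=7  (a history now [(1, 7)])
v2: WRITE b=25  (b history now [(2, 25)])
v3: WRITE a=32  (a history now [(1, 7), (3, 32)])
READ a @v2: history=[(1, 7), (3, 32)] -> pick v1 -> 7
READ a @v2: history=[(1, 7), (3, 32)] -> pick v1 -> 7
v4: WRITE b=30  (b history now [(2, 25), (4, 30)])
v5: WRITE a=36  (a history now [(1, 7), (3, 32), (5, 36)])
v6: WRITE b=30  (b history now [(2, 25), (4, 30), (6, 30)])
v7: WRITE a=13  (a history now [(1, 7), (3, 32), (5, 36), (7, 13)])
v8: WRITE a=18  (a history now [(1, 7), (3, 32), (5, 36), (7, 13), (8, 18)])
READ b @v6: history=[(2, 25), (4, 30), (6, 30)] -> pick v6 -> 30
v9: WRITE a=0  (a history now [(1, 7), (3, 32), (5, 36), (7, 13), (8, 18), (9, 0)])
v10: WRITE b=35  (b history now [(2, 25), (4, 30), (6, 30), (10, 35)])
READ a @v6: history=[(1, 7), (3, 32), (5, 36), (7, 13), (8, 18), (9, 0)] -> pick v5 -> 36
READ a @v5: history=[(1, 7), (3, 32), (5, 36), (7, 13), (8, 18), (9, 0)] -> pick v5 -> 36
v11: WRITE a=17  (a history now [(1, 7), (3, 32), (5, 36), (7, 13), (8, 18), (9, 0), (11, 17)])
v12: WRITE b=30  (b history now [(2, 25), (4, 30), (6, 30), (10, 35), (12, 30)])
v13: WRITE a=5  (a history now [(1, 7), (3, 32), (5, 36), (7, 13), (8, 18), (9, 0), (11, 17), (13, 5)])
v14: WRITE a=41  (a history now [(1, 7), (3, 32), (5, 36), (7, 13), (8, 18), (9, 0), (11, 17), (13, 5), (14, 41)])
READ b @v10: history=[(2, 25), (4, 30), (6, 30), (10, 35), (12, 30)] -> pick v10 -> 35
v15: WRITE b=39  (b history now [(2, 25), (4, 30), (6, 30), (10, 35), (12, 30), (15, 39)])
v16: WRITE b=1  (b history now [(2, 25), (4, 30), (6, 30), (10, 35), (12, 30), (15, 39), (16, 1)])
v17: WRITE b=17  (b history now [(2, 25), (4, 30), (6, 30), (10, 35), (12, 30), (15, 39), (16, 1), (17, 17)])
READ b @v12: history=[(2, 25), (4, 30), (6, 30), (10, 35), (12, 30), (15, 39), (16, 1), (17, 17)] -> pick v12 -> 30
v18: WRITE a=6  (a history now [(1, 7), (3, 32), (5, 36), (7, 13), (8, 18), (9, 0), (11, 17), (13, 5), (14, 41), (18, 6)])
v19: WRITE a=37  (a history now [(1, 7), (3, 32), (5, 36), (7, 13), (8, 18), (9, 0), (11, 17), (13, 5), (14, 41), (18, 6), (19, 37)])
v20: WRITE a=6  (a history now [(1, 7), (3, 32), (5, 36), (7, 13), (8, 18), (9, 0), (11, 17), (13, 5), (14, 41), (18, 6), (19, 37), (20, 6)])
v21: WRITE a=12  (a history now [(1, 7), (3, 32), (5, 36), (7, 13), (8, 18), (9, 0), (11, 17), (13, 5), (14, 41), (18, 6), (19, 37), (20, 6), (21, 12)])
READ a @v19: history=[(1, 7), (3, 32), (5, 36), (7, 13), (8, 18), (9, 0), (11, 17), (13, 5), (14, 41), (18, 6), (19, 37), (20, 6), (21, 12)] -> pick v19 -> 37
v22: WRITE a=32  (a history now [(1, 7), (3, 32), (5, 36), (7, 13), (8, 18), (9, 0), (11, 17), (13, 5), (14, 41), (18, 6), (19, 37), (20, 6), (21, 12), (22, 32)])
v23: WRITE b=5  (b history now [(2, 25), (4, 30), (6, 30), (10, 35), (12, 30), (15, 39), (16, 1), (17, 17), (23, 5)])
v24: WRITE b=24  (b history now [(2, 25), (4, 30), (6, 30), (10, 35), (12, 30), (15, 39), (16, 1), (17, 17), (23, 5), (24, 24)])
v25: WRITE b=28  (b history now [(2, 25), (4, 30), (6, 30), (10, 35), (12, 30), (15, 39), (16, 1), (17, 17), (23, 5), (24, 24), (25, 28)])
v26: WRITE b=23  (b history now [(2, 25), (4, 30), (6, 30), (10, 35), (12, 30), (15, 39), (16, 1), (17, 17), (23, 5), (24, 24), (25, 28), (26, 23)])
v27: WRITE a=10  (a history now [(1, 7), (3, 32), (5, 36), (7, 13), (8, 18), (9, 0), (11, 17), (13, 5), (14, 41), (18, 6), (19, 37), (20, 6), (21, 12), (22, 32), (27, 10)])
v28: WRITE b=22  (b history now [(2, 25), (4, 30), (6, 30), (10, 35), (12, 30), (15, 39), (16, 1), (17, 17), (23, 5), (24, 24), (25, 28), (26, 23), (28, 22)])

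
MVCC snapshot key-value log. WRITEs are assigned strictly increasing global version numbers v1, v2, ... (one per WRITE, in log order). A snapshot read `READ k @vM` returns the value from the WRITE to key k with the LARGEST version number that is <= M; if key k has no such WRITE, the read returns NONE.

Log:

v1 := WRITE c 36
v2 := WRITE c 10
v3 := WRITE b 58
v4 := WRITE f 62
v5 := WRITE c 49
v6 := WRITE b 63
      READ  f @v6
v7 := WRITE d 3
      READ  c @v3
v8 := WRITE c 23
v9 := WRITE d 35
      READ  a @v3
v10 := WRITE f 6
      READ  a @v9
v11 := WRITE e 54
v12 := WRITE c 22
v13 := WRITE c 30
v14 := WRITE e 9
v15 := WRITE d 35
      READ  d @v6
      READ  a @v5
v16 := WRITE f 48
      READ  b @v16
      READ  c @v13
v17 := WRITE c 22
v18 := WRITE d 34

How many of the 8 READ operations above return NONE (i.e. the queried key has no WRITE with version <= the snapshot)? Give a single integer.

Answer: 4

Derivation:
v1: WRITE c=36  (c history now [(1, 36)])
v2: WRITE c=10  (c history now [(1, 36), (2, 10)])
v3: WRITE b=58  (b history now [(3, 58)])
v4: WRITE f=62  (f history now [(4, 62)])
v5: WRITE c=49  (c history now [(1, 36), (2, 10), (5, 49)])
v6: WRITE b=63  (b history now [(3, 58), (6, 63)])
READ f @v6: history=[(4, 62)] -> pick v4 -> 62
v7: WRITE d=3  (d history now [(7, 3)])
READ c @v3: history=[(1, 36), (2, 10), (5, 49)] -> pick v2 -> 10
v8: WRITE c=23  (c history now [(1, 36), (2, 10), (5, 49), (8, 23)])
v9: WRITE d=35  (d history now [(7, 3), (9, 35)])
READ a @v3: history=[] -> no version <= 3 -> NONE
v10: WRITE f=6  (f history now [(4, 62), (10, 6)])
READ a @v9: history=[] -> no version <= 9 -> NONE
v11: WRITE e=54  (e history now [(11, 54)])
v12: WRITE c=22  (c history now [(1, 36), (2, 10), (5, 49), (8, 23), (12, 22)])
v13: WRITE c=30  (c history now [(1, 36), (2, 10), (5, 49), (8, 23), (12, 22), (13, 30)])
v14: WRITE e=9  (e history now [(11, 54), (14, 9)])
v15: WRITE d=35  (d history now [(7, 3), (9, 35), (15, 35)])
READ d @v6: history=[(7, 3), (9, 35), (15, 35)] -> no version <= 6 -> NONE
READ a @v5: history=[] -> no version <= 5 -> NONE
v16: WRITE f=48  (f history now [(4, 62), (10, 6), (16, 48)])
READ b @v16: history=[(3, 58), (6, 63)] -> pick v6 -> 63
READ c @v13: history=[(1, 36), (2, 10), (5, 49), (8, 23), (12, 22), (13, 30)] -> pick v13 -> 30
v17: WRITE c=22  (c history now [(1, 36), (2, 10), (5, 49), (8, 23), (12, 22), (13, 30), (17, 22)])
v18: WRITE d=34  (d history now [(7, 3), (9, 35), (15, 35), (18, 34)])
Read results in order: ['62', '10', 'NONE', 'NONE', 'NONE', 'NONE', '63', '30']
NONE count = 4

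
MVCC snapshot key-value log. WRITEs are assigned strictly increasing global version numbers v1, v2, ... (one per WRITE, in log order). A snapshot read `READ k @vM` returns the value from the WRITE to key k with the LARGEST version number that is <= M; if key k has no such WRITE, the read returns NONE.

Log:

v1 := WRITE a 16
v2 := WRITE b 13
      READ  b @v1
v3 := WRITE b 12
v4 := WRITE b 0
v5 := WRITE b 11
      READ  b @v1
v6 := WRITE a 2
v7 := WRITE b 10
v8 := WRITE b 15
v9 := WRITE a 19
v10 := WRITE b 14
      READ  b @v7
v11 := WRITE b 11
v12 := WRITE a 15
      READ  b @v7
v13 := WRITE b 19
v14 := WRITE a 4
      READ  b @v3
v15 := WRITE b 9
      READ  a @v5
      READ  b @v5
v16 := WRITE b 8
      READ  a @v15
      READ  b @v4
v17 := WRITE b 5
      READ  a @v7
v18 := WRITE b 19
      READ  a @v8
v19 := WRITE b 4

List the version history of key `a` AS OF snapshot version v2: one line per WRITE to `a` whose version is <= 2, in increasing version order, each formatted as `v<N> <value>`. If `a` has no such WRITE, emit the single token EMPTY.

Scan writes for key=a with version <= 2:
  v1 WRITE a 16 -> keep
  v2 WRITE b 13 -> skip
  v3 WRITE b 12 -> skip
  v4 WRITE b 0 -> skip
  v5 WRITE b 11 -> skip
  v6 WRITE a 2 -> drop (> snap)
  v7 WRITE b 10 -> skip
  v8 WRITE b 15 -> skip
  v9 WRITE a 19 -> drop (> snap)
  v10 WRITE b 14 -> skip
  v11 WRITE b 11 -> skip
  v12 WRITE a 15 -> drop (> snap)
  v13 WRITE b 19 -> skip
  v14 WRITE a 4 -> drop (> snap)
  v15 WRITE b 9 -> skip
  v16 WRITE b 8 -> skip
  v17 WRITE b 5 -> skip
  v18 WRITE b 19 -> skip
  v19 WRITE b 4 -> skip
Collected: [(1, 16)]

Answer: v1 16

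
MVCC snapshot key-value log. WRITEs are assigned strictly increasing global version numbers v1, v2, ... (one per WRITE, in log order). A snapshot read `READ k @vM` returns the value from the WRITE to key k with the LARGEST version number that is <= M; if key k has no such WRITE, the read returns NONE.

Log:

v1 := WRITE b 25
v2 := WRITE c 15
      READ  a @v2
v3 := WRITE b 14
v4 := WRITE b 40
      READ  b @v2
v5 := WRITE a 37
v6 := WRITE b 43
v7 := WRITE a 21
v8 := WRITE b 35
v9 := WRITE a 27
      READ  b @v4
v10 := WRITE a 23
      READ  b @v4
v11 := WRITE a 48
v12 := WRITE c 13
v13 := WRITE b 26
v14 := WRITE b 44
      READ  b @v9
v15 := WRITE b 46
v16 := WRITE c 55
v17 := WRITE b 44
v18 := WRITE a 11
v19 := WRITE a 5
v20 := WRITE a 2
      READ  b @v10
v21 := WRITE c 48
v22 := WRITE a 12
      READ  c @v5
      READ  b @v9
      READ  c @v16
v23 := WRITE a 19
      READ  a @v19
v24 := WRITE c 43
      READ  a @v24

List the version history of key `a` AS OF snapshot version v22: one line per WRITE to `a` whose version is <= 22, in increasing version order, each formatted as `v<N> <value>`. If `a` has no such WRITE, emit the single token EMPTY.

Scan writes for key=a with version <= 22:
  v1 WRITE b 25 -> skip
  v2 WRITE c 15 -> skip
  v3 WRITE b 14 -> skip
  v4 WRITE b 40 -> skip
  v5 WRITE a 37 -> keep
  v6 WRITE b 43 -> skip
  v7 WRITE a 21 -> keep
  v8 WRITE b 35 -> skip
  v9 WRITE a 27 -> keep
  v10 WRITE a 23 -> keep
  v11 WRITE a 48 -> keep
  v12 WRITE c 13 -> skip
  v13 WRITE b 26 -> skip
  v14 WRITE b 44 -> skip
  v15 WRITE b 46 -> skip
  v16 WRITE c 55 -> skip
  v17 WRITE b 44 -> skip
  v18 WRITE a 11 -> keep
  v19 WRITE a 5 -> keep
  v20 WRITE a 2 -> keep
  v21 WRITE c 48 -> skip
  v22 WRITE a 12 -> keep
  v23 WRITE a 19 -> drop (> snap)
  v24 WRITE c 43 -> skip
Collected: [(5, 37), (7, 21), (9, 27), (10, 23), (11, 48), (18, 11), (19, 5), (20, 2), (22, 12)]

Answer: v5 37
v7 21
v9 27
v10 23
v11 48
v18 11
v19 5
v20 2
v22 12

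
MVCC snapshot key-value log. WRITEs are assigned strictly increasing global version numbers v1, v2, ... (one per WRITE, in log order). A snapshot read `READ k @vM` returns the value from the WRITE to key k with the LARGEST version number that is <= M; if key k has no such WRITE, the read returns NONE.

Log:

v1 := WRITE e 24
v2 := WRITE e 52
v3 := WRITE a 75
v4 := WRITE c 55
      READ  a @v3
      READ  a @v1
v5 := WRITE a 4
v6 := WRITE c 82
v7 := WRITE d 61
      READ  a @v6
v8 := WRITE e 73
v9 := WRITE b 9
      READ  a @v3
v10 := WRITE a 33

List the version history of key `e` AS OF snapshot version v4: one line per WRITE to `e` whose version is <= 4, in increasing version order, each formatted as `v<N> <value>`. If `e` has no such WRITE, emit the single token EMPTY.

Answer: v1 24
v2 52

Derivation:
Scan writes for key=e with version <= 4:
  v1 WRITE e 24 -> keep
  v2 WRITE e 52 -> keep
  v3 WRITE a 75 -> skip
  v4 WRITE c 55 -> skip
  v5 WRITE a 4 -> skip
  v6 WRITE c 82 -> skip
  v7 WRITE d 61 -> skip
  v8 WRITE e 73 -> drop (> snap)
  v9 WRITE b 9 -> skip
  v10 WRITE a 33 -> skip
Collected: [(1, 24), (2, 52)]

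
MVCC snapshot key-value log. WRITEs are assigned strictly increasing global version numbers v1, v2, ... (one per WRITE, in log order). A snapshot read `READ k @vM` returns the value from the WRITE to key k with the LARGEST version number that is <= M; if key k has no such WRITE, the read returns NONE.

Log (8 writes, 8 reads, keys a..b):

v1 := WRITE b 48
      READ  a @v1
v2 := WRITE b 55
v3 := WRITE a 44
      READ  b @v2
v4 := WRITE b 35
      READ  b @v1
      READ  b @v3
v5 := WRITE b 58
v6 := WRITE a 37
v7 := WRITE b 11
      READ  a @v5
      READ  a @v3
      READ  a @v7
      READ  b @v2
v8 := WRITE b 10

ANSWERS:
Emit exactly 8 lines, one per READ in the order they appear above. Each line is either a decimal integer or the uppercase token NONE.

v1: WRITE b=48  (b history now [(1, 48)])
READ a @v1: history=[] -> no version <= 1 -> NONE
v2: WRITE b=55  (b history now [(1, 48), (2, 55)])
v3: WRITE a=44  (a history now [(3, 44)])
READ b @v2: history=[(1, 48), (2, 55)] -> pick v2 -> 55
v4: WRITE b=35  (b history now [(1, 48), (2, 55), (4, 35)])
READ b @v1: history=[(1, 48), (2, 55), (4, 35)] -> pick v1 -> 48
READ b @v3: history=[(1, 48), (2, 55), (4, 35)] -> pick v2 -> 55
v5: WRITE b=58  (b history now [(1, 48), (2, 55), (4, 35), (5, 58)])
v6: WRITE a=37  (a history now [(3, 44), (6, 37)])
v7: WRITE b=11  (b history now [(1, 48), (2, 55), (4, 35), (5, 58), (7, 11)])
READ a @v5: history=[(3, 44), (6, 37)] -> pick v3 -> 44
READ a @v3: history=[(3, 44), (6, 37)] -> pick v3 -> 44
READ a @v7: history=[(3, 44), (6, 37)] -> pick v6 -> 37
READ b @v2: history=[(1, 48), (2, 55), (4, 35), (5, 58), (7, 11)] -> pick v2 -> 55
v8: WRITE b=10  (b history now [(1, 48), (2, 55), (4, 35), (5, 58), (7, 11), (8, 10)])

Answer: NONE
55
48
55
44
44
37
55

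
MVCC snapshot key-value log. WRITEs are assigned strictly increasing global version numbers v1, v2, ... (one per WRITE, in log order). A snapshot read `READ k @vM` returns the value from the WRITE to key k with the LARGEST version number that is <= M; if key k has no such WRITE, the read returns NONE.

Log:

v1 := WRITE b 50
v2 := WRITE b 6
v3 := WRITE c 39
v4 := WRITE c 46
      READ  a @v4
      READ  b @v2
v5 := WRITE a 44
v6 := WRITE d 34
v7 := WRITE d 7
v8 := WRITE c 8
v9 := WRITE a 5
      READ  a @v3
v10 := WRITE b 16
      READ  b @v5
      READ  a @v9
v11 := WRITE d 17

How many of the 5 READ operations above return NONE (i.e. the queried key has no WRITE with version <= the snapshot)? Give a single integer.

Answer: 2

Derivation:
v1: WRITE b=50  (b history now [(1, 50)])
v2: WRITE b=6  (b history now [(1, 50), (2, 6)])
v3: WRITE c=39  (c history now [(3, 39)])
v4: WRITE c=46  (c history now [(3, 39), (4, 46)])
READ a @v4: history=[] -> no version <= 4 -> NONE
READ b @v2: history=[(1, 50), (2, 6)] -> pick v2 -> 6
v5: WRITE a=44  (a history now [(5, 44)])
v6: WRITE d=34  (d history now [(6, 34)])
v7: WRITE d=7  (d history now [(6, 34), (7, 7)])
v8: WRITE c=8  (c history now [(3, 39), (4, 46), (8, 8)])
v9: WRITE a=5  (a history now [(5, 44), (9, 5)])
READ a @v3: history=[(5, 44), (9, 5)] -> no version <= 3 -> NONE
v10: WRITE b=16  (b history now [(1, 50), (2, 6), (10, 16)])
READ b @v5: history=[(1, 50), (2, 6), (10, 16)] -> pick v2 -> 6
READ a @v9: history=[(5, 44), (9, 5)] -> pick v9 -> 5
v11: WRITE d=17  (d history now [(6, 34), (7, 7), (11, 17)])
Read results in order: ['NONE', '6', 'NONE', '6', '5']
NONE count = 2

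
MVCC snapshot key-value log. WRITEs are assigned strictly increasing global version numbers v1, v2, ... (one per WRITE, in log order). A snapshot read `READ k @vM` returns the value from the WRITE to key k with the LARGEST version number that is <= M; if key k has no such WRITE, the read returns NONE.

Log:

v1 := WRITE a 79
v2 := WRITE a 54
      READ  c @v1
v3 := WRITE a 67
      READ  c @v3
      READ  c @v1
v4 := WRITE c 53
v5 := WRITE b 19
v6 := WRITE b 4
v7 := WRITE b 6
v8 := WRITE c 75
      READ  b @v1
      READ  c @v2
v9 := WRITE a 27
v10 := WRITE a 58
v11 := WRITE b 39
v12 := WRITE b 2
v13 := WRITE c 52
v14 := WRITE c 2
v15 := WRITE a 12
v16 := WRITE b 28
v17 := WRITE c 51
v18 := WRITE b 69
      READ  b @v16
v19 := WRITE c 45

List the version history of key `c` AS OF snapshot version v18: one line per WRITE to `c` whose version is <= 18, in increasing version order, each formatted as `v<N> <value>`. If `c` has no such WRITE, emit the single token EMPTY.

Scan writes for key=c with version <= 18:
  v1 WRITE a 79 -> skip
  v2 WRITE a 54 -> skip
  v3 WRITE a 67 -> skip
  v4 WRITE c 53 -> keep
  v5 WRITE b 19 -> skip
  v6 WRITE b 4 -> skip
  v7 WRITE b 6 -> skip
  v8 WRITE c 75 -> keep
  v9 WRITE a 27 -> skip
  v10 WRITE a 58 -> skip
  v11 WRITE b 39 -> skip
  v12 WRITE b 2 -> skip
  v13 WRITE c 52 -> keep
  v14 WRITE c 2 -> keep
  v15 WRITE a 12 -> skip
  v16 WRITE b 28 -> skip
  v17 WRITE c 51 -> keep
  v18 WRITE b 69 -> skip
  v19 WRITE c 45 -> drop (> snap)
Collected: [(4, 53), (8, 75), (13, 52), (14, 2), (17, 51)]

Answer: v4 53
v8 75
v13 52
v14 2
v17 51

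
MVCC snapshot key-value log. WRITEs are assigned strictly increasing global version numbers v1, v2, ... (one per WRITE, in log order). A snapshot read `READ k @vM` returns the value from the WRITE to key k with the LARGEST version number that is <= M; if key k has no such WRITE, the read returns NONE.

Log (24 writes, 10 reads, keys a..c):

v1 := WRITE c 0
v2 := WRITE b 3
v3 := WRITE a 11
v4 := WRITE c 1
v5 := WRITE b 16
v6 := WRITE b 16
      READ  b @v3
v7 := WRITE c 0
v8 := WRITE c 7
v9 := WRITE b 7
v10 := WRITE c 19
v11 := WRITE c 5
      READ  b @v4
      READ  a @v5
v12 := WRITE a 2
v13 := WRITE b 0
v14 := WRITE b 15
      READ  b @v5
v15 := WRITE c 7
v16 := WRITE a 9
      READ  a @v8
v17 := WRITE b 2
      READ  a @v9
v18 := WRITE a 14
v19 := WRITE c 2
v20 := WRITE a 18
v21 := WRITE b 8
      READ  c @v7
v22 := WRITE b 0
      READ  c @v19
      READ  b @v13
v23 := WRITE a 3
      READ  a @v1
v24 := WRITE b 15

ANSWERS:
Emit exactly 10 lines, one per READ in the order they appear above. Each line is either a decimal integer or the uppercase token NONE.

Answer: 3
3
11
16
11
11
0
2
0
NONE

Derivation:
v1: WRITE c=0  (c history now [(1, 0)])
v2: WRITE b=3  (b history now [(2, 3)])
v3: WRITE a=11  (a history now [(3, 11)])
v4: WRITE c=1  (c history now [(1, 0), (4, 1)])
v5: WRITE b=16  (b history now [(2, 3), (5, 16)])
v6: WRITE b=16  (b history now [(2, 3), (5, 16), (6, 16)])
READ b @v3: history=[(2, 3), (5, 16), (6, 16)] -> pick v2 -> 3
v7: WRITE c=0  (c history now [(1, 0), (4, 1), (7, 0)])
v8: WRITE c=7  (c history now [(1, 0), (4, 1), (7, 0), (8, 7)])
v9: WRITE b=7  (b history now [(2, 3), (5, 16), (6, 16), (9, 7)])
v10: WRITE c=19  (c history now [(1, 0), (4, 1), (7, 0), (8, 7), (10, 19)])
v11: WRITE c=5  (c history now [(1, 0), (4, 1), (7, 0), (8, 7), (10, 19), (11, 5)])
READ b @v4: history=[(2, 3), (5, 16), (6, 16), (9, 7)] -> pick v2 -> 3
READ a @v5: history=[(3, 11)] -> pick v3 -> 11
v12: WRITE a=2  (a history now [(3, 11), (12, 2)])
v13: WRITE b=0  (b history now [(2, 3), (5, 16), (6, 16), (9, 7), (13, 0)])
v14: WRITE b=15  (b history now [(2, 3), (5, 16), (6, 16), (9, 7), (13, 0), (14, 15)])
READ b @v5: history=[(2, 3), (5, 16), (6, 16), (9, 7), (13, 0), (14, 15)] -> pick v5 -> 16
v15: WRITE c=7  (c history now [(1, 0), (4, 1), (7, 0), (8, 7), (10, 19), (11, 5), (15, 7)])
v16: WRITE a=9  (a history now [(3, 11), (12, 2), (16, 9)])
READ a @v8: history=[(3, 11), (12, 2), (16, 9)] -> pick v3 -> 11
v17: WRITE b=2  (b history now [(2, 3), (5, 16), (6, 16), (9, 7), (13, 0), (14, 15), (17, 2)])
READ a @v9: history=[(3, 11), (12, 2), (16, 9)] -> pick v3 -> 11
v18: WRITE a=14  (a history now [(3, 11), (12, 2), (16, 9), (18, 14)])
v19: WRITE c=2  (c history now [(1, 0), (4, 1), (7, 0), (8, 7), (10, 19), (11, 5), (15, 7), (19, 2)])
v20: WRITE a=18  (a history now [(3, 11), (12, 2), (16, 9), (18, 14), (20, 18)])
v21: WRITE b=8  (b history now [(2, 3), (5, 16), (6, 16), (9, 7), (13, 0), (14, 15), (17, 2), (21, 8)])
READ c @v7: history=[(1, 0), (4, 1), (7, 0), (8, 7), (10, 19), (11, 5), (15, 7), (19, 2)] -> pick v7 -> 0
v22: WRITE b=0  (b history now [(2, 3), (5, 16), (6, 16), (9, 7), (13, 0), (14, 15), (17, 2), (21, 8), (22, 0)])
READ c @v19: history=[(1, 0), (4, 1), (7, 0), (8, 7), (10, 19), (11, 5), (15, 7), (19, 2)] -> pick v19 -> 2
READ b @v13: history=[(2, 3), (5, 16), (6, 16), (9, 7), (13, 0), (14, 15), (17, 2), (21, 8), (22, 0)] -> pick v13 -> 0
v23: WRITE a=3  (a history now [(3, 11), (12, 2), (16, 9), (18, 14), (20, 18), (23, 3)])
READ a @v1: history=[(3, 11), (12, 2), (16, 9), (18, 14), (20, 18), (23, 3)] -> no version <= 1 -> NONE
v24: WRITE b=15  (b history now [(2, 3), (5, 16), (6, 16), (9, 7), (13, 0), (14, 15), (17, 2), (21, 8), (22, 0), (24, 15)])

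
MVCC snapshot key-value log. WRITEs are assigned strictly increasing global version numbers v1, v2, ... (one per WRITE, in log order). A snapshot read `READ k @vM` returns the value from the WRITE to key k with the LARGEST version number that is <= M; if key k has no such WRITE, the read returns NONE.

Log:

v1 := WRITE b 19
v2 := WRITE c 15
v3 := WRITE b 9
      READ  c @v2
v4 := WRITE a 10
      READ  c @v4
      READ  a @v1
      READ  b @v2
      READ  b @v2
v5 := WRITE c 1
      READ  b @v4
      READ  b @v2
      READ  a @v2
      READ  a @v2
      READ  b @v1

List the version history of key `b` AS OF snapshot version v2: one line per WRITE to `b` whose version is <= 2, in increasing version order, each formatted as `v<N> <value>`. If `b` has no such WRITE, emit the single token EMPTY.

Scan writes for key=b with version <= 2:
  v1 WRITE b 19 -> keep
  v2 WRITE c 15 -> skip
  v3 WRITE b 9 -> drop (> snap)
  v4 WRITE a 10 -> skip
  v5 WRITE c 1 -> skip
Collected: [(1, 19)]

Answer: v1 19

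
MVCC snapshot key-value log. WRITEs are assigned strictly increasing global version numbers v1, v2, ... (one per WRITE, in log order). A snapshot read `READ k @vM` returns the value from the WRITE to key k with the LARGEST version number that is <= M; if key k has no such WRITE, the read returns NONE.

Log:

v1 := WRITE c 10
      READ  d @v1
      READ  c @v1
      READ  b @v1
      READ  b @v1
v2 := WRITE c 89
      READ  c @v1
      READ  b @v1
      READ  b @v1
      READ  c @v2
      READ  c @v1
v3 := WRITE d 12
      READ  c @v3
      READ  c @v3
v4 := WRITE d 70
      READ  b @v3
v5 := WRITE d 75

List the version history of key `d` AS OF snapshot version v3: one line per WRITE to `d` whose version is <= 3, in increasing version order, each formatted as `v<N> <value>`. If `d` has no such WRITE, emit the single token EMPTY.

Scan writes for key=d with version <= 3:
  v1 WRITE c 10 -> skip
  v2 WRITE c 89 -> skip
  v3 WRITE d 12 -> keep
  v4 WRITE d 70 -> drop (> snap)
  v5 WRITE d 75 -> drop (> snap)
Collected: [(3, 12)]

Answer: v3 12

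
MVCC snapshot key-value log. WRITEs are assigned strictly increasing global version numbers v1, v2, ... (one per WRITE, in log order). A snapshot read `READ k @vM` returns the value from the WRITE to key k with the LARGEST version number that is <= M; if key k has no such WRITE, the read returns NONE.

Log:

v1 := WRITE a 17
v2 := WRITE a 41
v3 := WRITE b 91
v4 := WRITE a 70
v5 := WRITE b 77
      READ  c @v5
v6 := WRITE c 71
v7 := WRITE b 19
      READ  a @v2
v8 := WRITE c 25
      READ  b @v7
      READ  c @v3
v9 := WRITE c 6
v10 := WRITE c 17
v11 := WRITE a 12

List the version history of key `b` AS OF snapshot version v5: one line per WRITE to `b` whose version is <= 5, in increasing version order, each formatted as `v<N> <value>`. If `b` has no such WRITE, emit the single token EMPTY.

Answer: v3 91
v5 77

Derivation:
Scan writes for key=b with version <= 5:
  v1 WRITE a 17 -> skip
  v2 WRITE a 41 -> skip
  v3 WRITE b 91 -> keep
  v4 WRITE a 70 -> skip
  v5 WRITE b 77 -> keep
  v6 WRITE c 71 -> skip
  v7 WRITE b 19 -> drop (> snap)
  v8 WRITE c 25 -> skip
  v9 WRITE c 6 -> skip
  v10 WRITE c 17 -> skip
  v11 WRITE a 12 -> skip
Collected: [(3, 91), (5, 77)]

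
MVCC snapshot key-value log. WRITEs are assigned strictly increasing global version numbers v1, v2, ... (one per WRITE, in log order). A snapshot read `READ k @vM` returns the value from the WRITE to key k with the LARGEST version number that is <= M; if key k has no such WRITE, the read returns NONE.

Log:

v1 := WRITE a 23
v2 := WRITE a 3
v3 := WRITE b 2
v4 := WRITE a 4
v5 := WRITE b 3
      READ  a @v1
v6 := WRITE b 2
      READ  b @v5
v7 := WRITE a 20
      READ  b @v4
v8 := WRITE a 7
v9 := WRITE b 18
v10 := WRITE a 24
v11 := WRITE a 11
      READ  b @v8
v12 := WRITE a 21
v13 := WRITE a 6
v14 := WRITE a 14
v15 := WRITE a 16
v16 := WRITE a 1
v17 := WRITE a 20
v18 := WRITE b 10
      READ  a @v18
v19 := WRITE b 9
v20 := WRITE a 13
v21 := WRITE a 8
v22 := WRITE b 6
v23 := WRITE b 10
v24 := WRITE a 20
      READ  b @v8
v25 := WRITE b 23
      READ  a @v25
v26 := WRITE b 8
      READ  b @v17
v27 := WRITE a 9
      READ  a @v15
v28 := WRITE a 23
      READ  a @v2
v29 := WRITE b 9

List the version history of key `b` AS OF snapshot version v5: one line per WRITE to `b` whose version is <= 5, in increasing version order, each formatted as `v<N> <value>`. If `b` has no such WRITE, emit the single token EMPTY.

Answer: v3 2
v5 3

Derivation:
Scan writes for key=b with version <= 5:
  v1 WRITE a 23 -> skip
  v2 WRITE a 3 -> skip
  v3 WRITE b 2 -> keep
  v4 WRITE a 4 -> skip
  v5 WRITE b 3 -> keep
  v6 WRITE b 2 -> drop (> snap)
  v7 WRITE a 20 -> skip
  v8 WRITE a 7 -> skip
  v9 WRITE b 18 -> drop (> snap)
  v10 WRITE a 24 -> skip
  v11 WRITE a 11 -> skip
  v12 WRITE a 21 -> skip
  v13 WRITE a 6 -> skip
  v14 WRITE a 14 -> skip
  v15 WRITE a 16 -> skip
  v16 WRITE a 1 -> skip
  v17 WRITE a 20 -> skip
  v18 WRITE b 10 -> drop (> snap)
  v19 WRITE b 9 -> drop (> snap)
  v20 WRITE a 13 -> skip
  v21 WRITE a 8 -> skip
  v22 WRITE b 6 -> drop (> snap)
  v23 WRITE b 10 -> drop (> snap)
  v24 WRITE a 20 -> skip
  v25 WRITE b 23 -> drop (> snap)
  v26 WRITE b 8 -> drop (> snap)
  v27 WRITE a 9 -> skip
  v28 WRITE a 23 -> skip
  v29 WRITE b 9 -> drop (> snap)
Collected: [(3, 2), (5, 3)]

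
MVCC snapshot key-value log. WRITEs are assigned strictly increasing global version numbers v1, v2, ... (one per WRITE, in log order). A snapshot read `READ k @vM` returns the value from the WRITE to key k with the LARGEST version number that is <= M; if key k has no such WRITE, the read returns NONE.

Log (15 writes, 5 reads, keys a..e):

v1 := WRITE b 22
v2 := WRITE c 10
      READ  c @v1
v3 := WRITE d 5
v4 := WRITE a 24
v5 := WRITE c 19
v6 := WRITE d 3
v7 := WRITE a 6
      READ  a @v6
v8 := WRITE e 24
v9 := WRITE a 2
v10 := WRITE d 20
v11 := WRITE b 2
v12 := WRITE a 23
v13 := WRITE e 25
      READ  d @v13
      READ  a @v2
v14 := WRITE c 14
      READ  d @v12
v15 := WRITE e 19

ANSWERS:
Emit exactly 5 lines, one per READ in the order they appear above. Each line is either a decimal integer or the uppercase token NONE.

v1: WRITE b=22  (b history now [(1, 22)])
v2: WRITE c=10  (c history now [(2, 10)])
READ c @v1: history=[(2, 10)] -> no version <= 1 -> NONE
v3: WRITE d=5  (d history now [(3, 5)])
v4: WRITE a=24  (a history now [(4, 24)])
v5: WRITE c=19  (c history now [(2, 10), (5, 19)])
v6: WRITE d=3  (d history now [(3, 5), (6, 3)])
v7: WRITE a=6  (a history now [(4, 24), (7, 6)])
READ a @v6: history=[(4, 24), (7, 6)] -> pick v4 -> 24
v8: WRITE e=24  (e history now [(8, 24)])
v9: WRITE a=2  (a history now [(4, 24), (7, 6), (9, 2)])
v10: WRITE d=20  (d history now [(3, 5), (6, 3), (10, 20)])
v11: WRITE b=2  (b history now [(1, 22), (11, 2)])
v12: WRITE a=23  (a history now [(4, 24), (7, 6), (9, 2), (12, 23)])
v13: WRITE e=25  (e history now [(8, 24), (13, 25)])
READ d @v13: history=[(3, 5), (6, 3), (10, 20)] -> pick v10 -> 20
READ a @v2: history=[(4, 24), (7, 6), (9, 2), (12, 23)] -> no version <= 2 -> NONE
v14: WRITE c=14  (c history now [(2, 10), (5, 19), (14, 14)])
READ d @v12: history=[(3, 5), (6, 3), (10, 20)] -> pick v10 -> 20
v15: WRITE e=19  (e history now [(8, 24), (13, 25), (15, 19)])

Answer: NONE
24
20
NONE
20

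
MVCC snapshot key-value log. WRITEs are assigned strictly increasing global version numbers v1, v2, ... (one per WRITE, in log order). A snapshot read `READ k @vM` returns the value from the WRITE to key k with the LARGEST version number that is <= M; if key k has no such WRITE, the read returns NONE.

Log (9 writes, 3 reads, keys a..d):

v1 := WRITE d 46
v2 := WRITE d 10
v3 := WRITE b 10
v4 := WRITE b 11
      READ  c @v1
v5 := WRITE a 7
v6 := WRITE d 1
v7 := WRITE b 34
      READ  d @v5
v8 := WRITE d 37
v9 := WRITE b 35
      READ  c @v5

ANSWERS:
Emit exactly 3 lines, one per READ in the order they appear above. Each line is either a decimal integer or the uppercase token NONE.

v1: WRITE d=46  (d history now [(1, 46)])
v2: WRITE d=10  (d history now [(1, 46), (2, 10)])
v3: WRITE b=10  (b history now [(3, 10)])
v4: WRITE b=11  (b history now [(3, 10), (4, 11)])
READ c @v1: history=[] -> no version <= 1 -> NONE
v5: WRITE a=7  (a history now [(5, 7)])
v6: WRITE d=1  (d history now [(1, 46), (2, 10), (6, 1)])
v7: WRITE b=34  (b history now [(3, 10), (4, 11), (7, 34)])
READ d @v5: history=[(1, 46), (2, 10), (6, 1)] -> pick v2 -> 10
v8: WRITE d=37  (d history now [(1, 46), (2, 10), (6, 1), (8, 37)])
v9: WRITE b=35  (b history now [(3, 10), (4, 11), (7, 34), (9, 35)])
READ c @v5: history=[] -> no version <= 5 -> NONE

Answer: NONE
10
NONE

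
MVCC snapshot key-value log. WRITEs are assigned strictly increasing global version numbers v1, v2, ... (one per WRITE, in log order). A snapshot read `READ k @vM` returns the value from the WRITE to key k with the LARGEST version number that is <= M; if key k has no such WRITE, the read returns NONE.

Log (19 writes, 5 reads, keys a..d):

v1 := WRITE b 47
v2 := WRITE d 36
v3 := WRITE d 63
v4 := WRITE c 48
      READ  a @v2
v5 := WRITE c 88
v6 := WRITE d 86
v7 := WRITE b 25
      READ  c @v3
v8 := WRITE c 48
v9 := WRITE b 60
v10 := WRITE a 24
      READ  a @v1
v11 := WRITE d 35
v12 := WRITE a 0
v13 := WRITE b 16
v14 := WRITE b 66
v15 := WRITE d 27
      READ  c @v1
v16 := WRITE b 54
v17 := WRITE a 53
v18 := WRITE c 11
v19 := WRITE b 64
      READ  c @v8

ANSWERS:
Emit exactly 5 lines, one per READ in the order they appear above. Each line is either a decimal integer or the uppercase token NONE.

v1: WRITE b=47  (b history now [(1, 47)])
v2: WRITE d=36  (d history now [(2, 36)])
v3: WRITE d=63  (d history now [(2, 36), (3, 63)])
v4: WRITE c=48  (c history now [(4, 48)])
READ a @v2: history=[] -> no version <= 2 -> NONE
v5: WRITE c=88  (c history now [(4, 48), (5, 88)])
v6: WRITE d=86  (d history now [(2, 36), (3, 63), (6, 86)])
v7: WRITE b=25  (b history now [(1, 47), (7, 25)])
READ c @v3: history=[(4, 48), (5, 88)] -> no version <= 3 -> NONE
v8: WRITE c=48  (c history now [(4, 48), (5, 88), (8, 48)])
v9: WRITE b=60  (b history now [(1, 47), (7, 25), (9, 60)])
v10: WRITE a=24  (a history now [(10, 24)])
READ a @v1: history=[(10, 24)] -> no version <= 1 -> NONE
v11: WRITE d=35  (d history now [(2, 36), (3, 63), (6, 86), (11, 35)])
v12: WRITE a=0  (a history now [(10, 24), (12, 0)])
v13: WRITE b=16  (b history now [(1, 47), (7, 25), (9, 60), (13, 16)])
v14: WRITE b=66  (b history now [(1, 47), (7, 25), (9, 60), (13, 16), (14, 66)])
v15: WRITE d=27  (d history now [(2, 36), (3, 63), (6, 86), (11, 35), (15, 27)])
READ c @v1: history=[(4, 48), (5, 88), (8, 48)] -> no version <= 1 -> NONE
v16: WRITE b=54  (b history now [(1, 47), (7, 25), (9, 60), (13, 16), (14, 66), (16, 54)])
v17: WRITE a=53  (a history now [(10, 24), (12, 0), (17, 53)])
v18: WRITE c=11  (c history now [(4, 48), (5, 88), (8, 48), (18, 11)])
v19: WRITE b=64  (b history now [(1, 47), (7, 25), (9, 60), (13, 16), (14, 66), (16, 54), (19, 64)])
READ c @v8: history=[(4, 48), (5, 88), (8, 48), (18, 11)] -> pick v8 -> 48

Answer: NONE
NONE
NONE
NONE
48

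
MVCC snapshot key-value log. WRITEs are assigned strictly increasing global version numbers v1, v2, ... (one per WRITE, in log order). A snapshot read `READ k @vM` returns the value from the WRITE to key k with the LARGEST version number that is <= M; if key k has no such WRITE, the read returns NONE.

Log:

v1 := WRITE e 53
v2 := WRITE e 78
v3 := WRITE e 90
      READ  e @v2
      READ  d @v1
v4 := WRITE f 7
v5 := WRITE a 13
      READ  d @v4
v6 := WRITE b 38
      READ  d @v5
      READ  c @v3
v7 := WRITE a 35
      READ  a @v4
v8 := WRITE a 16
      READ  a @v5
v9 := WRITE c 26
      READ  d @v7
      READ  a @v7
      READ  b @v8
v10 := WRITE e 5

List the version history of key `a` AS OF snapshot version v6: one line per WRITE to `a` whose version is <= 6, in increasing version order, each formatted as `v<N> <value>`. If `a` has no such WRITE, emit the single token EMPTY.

Answer: v5 13

Derivation:
Scan writes for key=a with version <= 6:
  v1 WRITE e 53 -> skip
  v2 WRITE e 78 -> skip
  v3 WRITE e 90 -> skip
  v4 WRITE f 7 -> skip
  v5 WRITE a 13 -> keep
  v6 WRITE b 38 -> skip
  v7 WRITE a 35 -> drop (> snap)
  v8 WRITE a 16 -> drop (> snap)
  v9 WRITE c 26 -> skip
  v10 WRITE e 5 -> skip
Collected: [(5, 13)]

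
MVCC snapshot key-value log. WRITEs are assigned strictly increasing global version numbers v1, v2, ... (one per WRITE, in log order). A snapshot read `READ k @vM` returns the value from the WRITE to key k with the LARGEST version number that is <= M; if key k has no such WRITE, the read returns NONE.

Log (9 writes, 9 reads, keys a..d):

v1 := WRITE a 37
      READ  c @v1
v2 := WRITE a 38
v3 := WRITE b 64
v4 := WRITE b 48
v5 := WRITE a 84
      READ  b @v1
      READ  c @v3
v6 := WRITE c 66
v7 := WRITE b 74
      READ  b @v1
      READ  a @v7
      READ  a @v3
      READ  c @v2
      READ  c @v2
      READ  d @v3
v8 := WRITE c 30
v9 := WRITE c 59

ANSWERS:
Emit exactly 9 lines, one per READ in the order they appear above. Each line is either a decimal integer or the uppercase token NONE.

Answer: NONE
NONE
NONE
NONE
84
38
NONE
NONE
NONE

Derivation:
v1: WRITE a=37  (a history now [(1, 37)])
READ c @v1: history=[] -> no version <= 1 -> NONE
v2: WRITE a=38  (a history now [(1, 37), (2, 38)])
v3: WRITE b=64  (b history now [(3, 64)])
v4: WRITE b=48  (b history now [(3, 64), (4, 48)])
v5: WRITE a=84  (a history now [(1, 37), (2, 38), (5, 84)])
READ b @v1: history=[(3, 64), (4, 48)] -> no version <= 1 -> NONE
READ c @v3: history=[] -> no version <= 3 -> NONE
v6: WRITE c=66  (c history now [(6, 66)])
v7: WRITE b=74  (b history now [(3, 64), (4, 48), (7, 74)])
READ b @v1: history=[(3, 64), (4, 48), (7, 74)] -> no version <= 1 -> NONE
READ a @v7: history=[(1, 37), (2, 38), (5, 84)] -> pick v5 -> 84
READ a @v3: history=[(1, 37), (2, 38), (5, 84)] -> pick v2 -> 38
READ c @v2: history=[(6, 66)] -> no version <= 2 -> NONE
READ c @v2: history=[(6, 66)] -> no version <= 2 -> NONE
READ d @v3: history=[] -> no version <= 3 -> NONE
v8: WRITE c=30  (c history now [(6, 66), (8, 30)])
v9: WRITE c=59  (c history now [(6, 66), (8, 30), (9, 59)])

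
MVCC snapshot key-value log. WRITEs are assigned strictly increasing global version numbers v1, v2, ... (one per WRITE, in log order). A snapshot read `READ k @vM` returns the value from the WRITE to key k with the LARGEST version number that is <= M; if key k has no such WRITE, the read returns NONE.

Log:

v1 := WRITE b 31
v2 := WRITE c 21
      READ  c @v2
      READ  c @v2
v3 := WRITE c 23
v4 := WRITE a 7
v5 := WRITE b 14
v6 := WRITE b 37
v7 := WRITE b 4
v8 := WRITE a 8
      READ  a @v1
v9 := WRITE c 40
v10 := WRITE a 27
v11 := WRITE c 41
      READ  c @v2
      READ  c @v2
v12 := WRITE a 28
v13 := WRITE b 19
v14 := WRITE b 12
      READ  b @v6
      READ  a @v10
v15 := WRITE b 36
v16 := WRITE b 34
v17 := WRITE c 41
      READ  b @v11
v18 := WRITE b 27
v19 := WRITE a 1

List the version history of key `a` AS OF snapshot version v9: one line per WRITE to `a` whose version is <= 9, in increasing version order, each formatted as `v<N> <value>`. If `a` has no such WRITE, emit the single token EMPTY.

Answer: v4 7
v8 8

Derivation:
Scan writes for key=a with version <= 9:
  v1 WRITE b 31 -> skip
  v2 WRITE c 21 -> skip
  v3 WRITE c 23 -> skip
  v4 WRITE a 7 -> keep
  v5 WRITE b 14 -> skip
  v6 WRITE b 37 -> skip
  v7 WRITE b 4 -> skip
  v8 WRITE a 8 -> keep
  v9 WRITE c 40 -> skip
  v10 WRITE a 27 -> drop (> snap)
  v11 WRITE c 41 -> skip
  v12 WRITE a 28 -> drop (> snap)
  v13 WRITE b 19 -> skip
  v14 WRITE b 12 -> skip
  v15 WRITE b 36 -> skip
  v16 WRITE b 34 -> skip
  v17 WRITE c 41 -> skip
  v18 WRITE b 27 -> skip
  v19 WRITE a 1 -> drop (> snap)
Collected: [(4, 7), (8, 8)]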